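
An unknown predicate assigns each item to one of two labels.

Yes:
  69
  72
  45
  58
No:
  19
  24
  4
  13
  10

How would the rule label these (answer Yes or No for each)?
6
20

No, No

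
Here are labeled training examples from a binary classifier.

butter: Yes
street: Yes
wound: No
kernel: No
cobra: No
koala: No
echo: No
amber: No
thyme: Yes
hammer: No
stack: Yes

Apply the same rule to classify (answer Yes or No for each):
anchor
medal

No, No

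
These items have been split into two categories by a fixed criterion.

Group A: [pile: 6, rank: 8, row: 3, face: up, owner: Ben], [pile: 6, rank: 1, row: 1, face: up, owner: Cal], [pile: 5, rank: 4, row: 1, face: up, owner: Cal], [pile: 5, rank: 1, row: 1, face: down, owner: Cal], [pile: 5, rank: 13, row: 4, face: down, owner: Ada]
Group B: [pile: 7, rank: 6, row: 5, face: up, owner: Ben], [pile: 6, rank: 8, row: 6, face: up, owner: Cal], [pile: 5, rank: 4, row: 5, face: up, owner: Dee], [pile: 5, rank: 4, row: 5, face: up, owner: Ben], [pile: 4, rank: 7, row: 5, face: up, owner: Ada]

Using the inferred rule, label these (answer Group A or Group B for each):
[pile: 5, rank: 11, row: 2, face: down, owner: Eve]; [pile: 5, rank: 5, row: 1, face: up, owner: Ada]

Group A, Group A

The common property of the 'Group A' items is: row ≤ 4. No 'Group B' item has it.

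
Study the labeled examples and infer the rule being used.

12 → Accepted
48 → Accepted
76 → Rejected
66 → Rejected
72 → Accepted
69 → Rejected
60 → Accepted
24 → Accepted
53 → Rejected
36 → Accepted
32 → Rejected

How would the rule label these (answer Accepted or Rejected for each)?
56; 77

Rejected, Rejected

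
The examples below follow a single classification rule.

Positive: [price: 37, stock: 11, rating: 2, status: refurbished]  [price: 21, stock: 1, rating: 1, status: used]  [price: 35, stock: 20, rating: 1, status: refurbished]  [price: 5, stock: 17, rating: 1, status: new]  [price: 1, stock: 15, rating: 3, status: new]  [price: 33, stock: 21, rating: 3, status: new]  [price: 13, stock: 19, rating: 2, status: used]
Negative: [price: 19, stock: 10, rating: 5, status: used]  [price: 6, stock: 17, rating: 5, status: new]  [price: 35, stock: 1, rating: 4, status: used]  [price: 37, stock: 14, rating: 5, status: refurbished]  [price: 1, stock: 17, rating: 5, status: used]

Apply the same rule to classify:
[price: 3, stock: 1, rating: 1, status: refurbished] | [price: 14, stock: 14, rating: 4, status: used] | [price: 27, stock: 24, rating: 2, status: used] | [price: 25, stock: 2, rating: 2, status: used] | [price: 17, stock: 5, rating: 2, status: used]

Every 'Positive' example satisfies: rating ≤ 3. None of the 'Negative' examples do.
[price: 3, stock: 1, rating: 1, status: refurbished] → rating = 1 → Positive.
[price: 14, stock: 14, rating: 4, status: used] → rating = 4 → Negative.
[price: 27, stock: 24, rating: 2, status: used] → rating = 2 → Positive.
[price: 25, stock: 2, rating: 2, status: used] → rating = 2 → Positive.
[price: 17, stock: 5, rating: 2, status: used] → rating = 2 → Positive.

Positive, Negative, Positive, Positive, Positive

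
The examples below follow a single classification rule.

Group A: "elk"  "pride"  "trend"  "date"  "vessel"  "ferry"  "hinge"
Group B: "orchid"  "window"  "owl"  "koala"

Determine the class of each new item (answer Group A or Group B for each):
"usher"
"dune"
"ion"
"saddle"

Group A, Group A, Group B, Group A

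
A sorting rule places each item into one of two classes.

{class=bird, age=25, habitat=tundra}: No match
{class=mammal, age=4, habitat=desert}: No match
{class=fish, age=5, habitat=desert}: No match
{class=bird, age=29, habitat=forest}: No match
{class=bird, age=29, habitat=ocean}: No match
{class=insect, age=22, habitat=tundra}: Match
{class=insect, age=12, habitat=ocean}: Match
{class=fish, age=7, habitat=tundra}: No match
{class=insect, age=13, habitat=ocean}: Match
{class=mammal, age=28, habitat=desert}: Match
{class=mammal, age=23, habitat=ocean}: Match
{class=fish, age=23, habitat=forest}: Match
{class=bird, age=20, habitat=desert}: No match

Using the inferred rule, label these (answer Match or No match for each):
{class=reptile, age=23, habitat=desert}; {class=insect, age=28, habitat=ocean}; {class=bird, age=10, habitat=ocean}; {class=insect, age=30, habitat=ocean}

One predicate separates the groups cleanly: class is not bird AND age ≥ 12.

Match, Match, No match, Match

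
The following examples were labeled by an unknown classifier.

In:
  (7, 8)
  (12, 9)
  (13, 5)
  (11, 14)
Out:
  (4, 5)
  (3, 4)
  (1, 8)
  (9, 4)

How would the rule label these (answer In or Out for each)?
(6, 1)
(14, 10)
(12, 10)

Every 'In' example satisfies: sum ≥ 15. None of the 'Out' examples do.
(6, 1): 6+1 = 7, lacks this property → Out. (14, 10): 14+10 = 24, fits → In. (12, 10): 12+10 = 22, fits → In.

Out, In, In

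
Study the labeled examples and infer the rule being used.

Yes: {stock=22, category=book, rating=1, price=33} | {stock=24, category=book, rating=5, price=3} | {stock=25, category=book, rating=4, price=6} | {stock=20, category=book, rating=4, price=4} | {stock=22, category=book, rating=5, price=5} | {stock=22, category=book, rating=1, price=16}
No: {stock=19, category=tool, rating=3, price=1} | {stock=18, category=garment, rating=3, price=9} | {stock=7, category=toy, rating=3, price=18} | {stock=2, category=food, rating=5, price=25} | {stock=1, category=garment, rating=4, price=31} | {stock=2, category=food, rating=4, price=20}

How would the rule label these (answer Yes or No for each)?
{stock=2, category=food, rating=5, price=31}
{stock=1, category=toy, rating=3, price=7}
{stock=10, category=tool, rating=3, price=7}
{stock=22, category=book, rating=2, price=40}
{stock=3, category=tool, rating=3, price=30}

'Yes' ⟺ category is book.
{stock=2, category=food, rating=5, price=31}: category is food — doesn't match, so No. {stock=1, category=toy, rating=3, price=7}: category is toy — doesn't match, so No. {stock=10, category=tool, rating=3, price=7}: category is tool — doesn't match, so No. {stock=22, category=book, rating=2, price=40}: category is book — matches, so Yes. {stock=3, category=tool, rating=3, price=30}: category is tool — doesn't match, so No.

No, No, No, Yes, No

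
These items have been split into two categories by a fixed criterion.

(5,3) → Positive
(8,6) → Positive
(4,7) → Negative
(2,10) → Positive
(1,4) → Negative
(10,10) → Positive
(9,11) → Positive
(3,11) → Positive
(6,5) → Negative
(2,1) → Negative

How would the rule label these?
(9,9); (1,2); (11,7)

Positive, Negative, Positive

The distinguishing property — sum is even — holds for all the 'Positive' cases and none of the 'Negative' cases.
(9,9): 9+9 = 18 — has this property, so Positive.
(1,2): 1+2 = 3 — fails the rule, so Negative.
(11,7): 11+7 = 18 — has this property, so Positive.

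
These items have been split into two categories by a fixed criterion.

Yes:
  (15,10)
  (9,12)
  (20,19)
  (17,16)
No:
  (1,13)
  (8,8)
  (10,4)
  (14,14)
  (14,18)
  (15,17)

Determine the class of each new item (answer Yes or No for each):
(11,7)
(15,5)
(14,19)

A rule that fits every label: sum is odd — true of each 'Yes' example, false of each 'No' one.

No, No, Yes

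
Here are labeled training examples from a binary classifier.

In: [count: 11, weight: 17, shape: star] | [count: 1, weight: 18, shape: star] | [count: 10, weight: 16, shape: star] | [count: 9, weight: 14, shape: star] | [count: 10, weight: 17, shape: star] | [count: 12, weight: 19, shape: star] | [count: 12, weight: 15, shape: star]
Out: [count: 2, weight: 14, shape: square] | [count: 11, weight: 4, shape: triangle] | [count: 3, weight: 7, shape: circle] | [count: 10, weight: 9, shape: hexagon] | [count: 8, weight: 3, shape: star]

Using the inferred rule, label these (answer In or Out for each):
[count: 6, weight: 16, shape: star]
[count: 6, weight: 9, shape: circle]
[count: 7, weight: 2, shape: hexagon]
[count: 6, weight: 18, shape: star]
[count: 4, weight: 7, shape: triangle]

In, Out, Out, In, Out

The common property of the 'In' items is: shape is star AND weight ≥ 4. No 'Out' item has it.
In: [count: 6, weight: 16, shape: star], since shape is star, weight = 16.
Out: [count: 6, weight: 9, shape: circle], since shape is circle, weight = 9.
Out: [count: 7, weight: 2, shape: hexagon], since shape is hexagon, weight = 2.
In: [count: 6, weight: 18, shape: star], since shape is star, weight = 18.
Out: [count: 4, weight: 7, shape: triangle], since shape is triangle, weight = 7.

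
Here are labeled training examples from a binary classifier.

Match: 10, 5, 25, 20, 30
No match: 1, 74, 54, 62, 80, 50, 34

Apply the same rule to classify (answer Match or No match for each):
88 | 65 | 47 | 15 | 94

No match, No match, No match, Match, No match

Rule: multiple of 5 AND at most 30. This holds for each 'Match' example and fails for each 'No match' one.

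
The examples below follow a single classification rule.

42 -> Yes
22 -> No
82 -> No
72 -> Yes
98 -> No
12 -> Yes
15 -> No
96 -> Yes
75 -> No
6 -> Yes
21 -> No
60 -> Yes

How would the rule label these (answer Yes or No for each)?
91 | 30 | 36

All 'Yes' examples share one property — multiple of 6 — and every 'No' example lacks it.
91 — 91 = 6·15 + 1, hence No. 30 — 30 = 6·5, hence Yes. 36 — 36 = 6·6, hence Yes.

No, Yes, Yes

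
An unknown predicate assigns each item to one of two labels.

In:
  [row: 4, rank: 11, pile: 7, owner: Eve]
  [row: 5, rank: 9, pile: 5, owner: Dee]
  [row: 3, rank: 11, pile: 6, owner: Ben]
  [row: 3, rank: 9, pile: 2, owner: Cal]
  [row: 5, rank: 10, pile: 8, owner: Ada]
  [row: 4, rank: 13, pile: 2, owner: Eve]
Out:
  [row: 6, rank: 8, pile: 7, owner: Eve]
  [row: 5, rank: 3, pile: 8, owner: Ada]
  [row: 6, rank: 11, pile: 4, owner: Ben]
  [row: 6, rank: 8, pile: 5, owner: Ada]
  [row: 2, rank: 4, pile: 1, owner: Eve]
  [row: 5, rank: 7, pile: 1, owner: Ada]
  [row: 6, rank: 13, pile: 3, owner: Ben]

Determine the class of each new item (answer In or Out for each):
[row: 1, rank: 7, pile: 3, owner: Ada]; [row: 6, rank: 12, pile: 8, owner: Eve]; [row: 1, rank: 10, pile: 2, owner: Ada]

Out, Out, In

One predicate separates the groups cleanly: row ≤ 5 AND rank ≥ 8.
[row: 1, rank: 7, pile: 3, owner: Ada]: row = 1, rank = 7, doesn't qualify → Out.
[row: 6, rank: 12, pile: 8, owner: Eve]: row = 6, rank = 12, doesn't qualify → Out.
[row: 1, rank: 10, pile: 2, owner: Ada]: row = 1, rank = 10, fits → In.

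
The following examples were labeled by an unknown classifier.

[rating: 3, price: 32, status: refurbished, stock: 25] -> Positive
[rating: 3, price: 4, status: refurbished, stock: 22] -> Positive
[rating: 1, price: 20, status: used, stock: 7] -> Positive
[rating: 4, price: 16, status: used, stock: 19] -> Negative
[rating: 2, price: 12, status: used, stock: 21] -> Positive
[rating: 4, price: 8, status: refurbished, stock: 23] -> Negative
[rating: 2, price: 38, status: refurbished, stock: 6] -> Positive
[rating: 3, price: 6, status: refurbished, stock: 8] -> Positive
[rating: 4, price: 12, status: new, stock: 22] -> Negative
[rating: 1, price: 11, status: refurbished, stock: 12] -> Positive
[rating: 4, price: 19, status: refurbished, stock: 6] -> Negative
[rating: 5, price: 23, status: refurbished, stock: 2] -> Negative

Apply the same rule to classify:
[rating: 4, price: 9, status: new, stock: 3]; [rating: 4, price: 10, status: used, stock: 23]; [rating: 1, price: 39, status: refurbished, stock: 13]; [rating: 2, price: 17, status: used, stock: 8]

Negative, Negative, Positive, Positive

Every 'Positive' example satisfies: rating ≤ 3. None of the 'Negative' examples do.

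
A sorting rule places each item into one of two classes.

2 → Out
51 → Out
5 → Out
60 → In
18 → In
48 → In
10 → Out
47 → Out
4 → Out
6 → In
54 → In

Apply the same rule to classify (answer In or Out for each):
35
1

Out, Out

All 'In' examples share one property — multiple of 6 — and every 'Out' example lacks it.
35 — 35 = 6·5 + 5, hence Out. 1 — 1 = 6·0 + 1, hence Out.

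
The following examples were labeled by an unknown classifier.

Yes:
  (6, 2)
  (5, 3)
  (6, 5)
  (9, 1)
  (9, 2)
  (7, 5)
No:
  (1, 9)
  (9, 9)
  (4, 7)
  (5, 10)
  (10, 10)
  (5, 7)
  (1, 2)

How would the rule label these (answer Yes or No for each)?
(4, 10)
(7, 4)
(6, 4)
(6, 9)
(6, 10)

Looking at the examples, the only property every 'Yes' case has and every 'No' case lacks is: first > second.
(4, 10) — 4 < 10, hence No.
(7, 4) — 7 > 4, hence Yes.
(6, 4) — 6 > 4, hence Yes.
(6, 9) — 6 < 9, hence No.
(6, 10) — 6 < 10, hence No.

No, Yes, Yes, No, No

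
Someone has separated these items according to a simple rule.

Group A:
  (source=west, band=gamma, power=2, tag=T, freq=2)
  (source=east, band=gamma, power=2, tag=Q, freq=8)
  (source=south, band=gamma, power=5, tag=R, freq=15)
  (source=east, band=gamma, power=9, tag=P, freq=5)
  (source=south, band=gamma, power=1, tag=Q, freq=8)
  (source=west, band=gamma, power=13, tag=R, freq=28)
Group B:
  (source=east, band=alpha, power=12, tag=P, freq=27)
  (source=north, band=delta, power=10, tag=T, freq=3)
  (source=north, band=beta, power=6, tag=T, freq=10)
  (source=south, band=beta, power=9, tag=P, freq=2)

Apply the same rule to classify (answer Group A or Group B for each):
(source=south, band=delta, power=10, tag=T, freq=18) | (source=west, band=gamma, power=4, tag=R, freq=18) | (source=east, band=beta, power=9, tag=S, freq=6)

Group B, Group A, Group B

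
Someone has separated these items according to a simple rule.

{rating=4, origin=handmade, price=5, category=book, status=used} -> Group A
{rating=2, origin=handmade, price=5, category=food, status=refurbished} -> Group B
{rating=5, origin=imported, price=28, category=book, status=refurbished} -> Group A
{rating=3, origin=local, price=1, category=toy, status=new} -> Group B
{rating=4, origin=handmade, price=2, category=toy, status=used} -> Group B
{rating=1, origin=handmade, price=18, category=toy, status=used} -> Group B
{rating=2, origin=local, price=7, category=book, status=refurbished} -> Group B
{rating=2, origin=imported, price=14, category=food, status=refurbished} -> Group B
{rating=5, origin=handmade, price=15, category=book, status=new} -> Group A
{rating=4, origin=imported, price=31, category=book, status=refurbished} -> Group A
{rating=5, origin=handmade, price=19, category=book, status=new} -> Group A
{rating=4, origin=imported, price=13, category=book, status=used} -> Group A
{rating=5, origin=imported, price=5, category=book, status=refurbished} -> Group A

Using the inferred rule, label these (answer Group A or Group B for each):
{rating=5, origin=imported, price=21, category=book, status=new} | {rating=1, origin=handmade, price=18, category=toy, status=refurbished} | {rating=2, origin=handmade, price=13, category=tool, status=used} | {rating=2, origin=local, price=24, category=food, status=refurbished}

The pattern is that an item is 'Group A' exactly when: category is book AND rating ≥ 3.
Group A: {rating=5, origin=imported, price=21, category=book, status=new}, since category is book, rating = 5.
Group B: {rating=1, origin=handmade, price=18, category=toy, status=refurbished}, since category is toy, rating = 1.
Group B: {rating=2, origin=handmade, price=13, category=tool, status=used}, since category is tool, rating = 2.
Group B: {rating=2, origin=local, price=24, category=food, status=refurbished}, since category is food, rating = 2.

Group A, Group B, Group B, Group B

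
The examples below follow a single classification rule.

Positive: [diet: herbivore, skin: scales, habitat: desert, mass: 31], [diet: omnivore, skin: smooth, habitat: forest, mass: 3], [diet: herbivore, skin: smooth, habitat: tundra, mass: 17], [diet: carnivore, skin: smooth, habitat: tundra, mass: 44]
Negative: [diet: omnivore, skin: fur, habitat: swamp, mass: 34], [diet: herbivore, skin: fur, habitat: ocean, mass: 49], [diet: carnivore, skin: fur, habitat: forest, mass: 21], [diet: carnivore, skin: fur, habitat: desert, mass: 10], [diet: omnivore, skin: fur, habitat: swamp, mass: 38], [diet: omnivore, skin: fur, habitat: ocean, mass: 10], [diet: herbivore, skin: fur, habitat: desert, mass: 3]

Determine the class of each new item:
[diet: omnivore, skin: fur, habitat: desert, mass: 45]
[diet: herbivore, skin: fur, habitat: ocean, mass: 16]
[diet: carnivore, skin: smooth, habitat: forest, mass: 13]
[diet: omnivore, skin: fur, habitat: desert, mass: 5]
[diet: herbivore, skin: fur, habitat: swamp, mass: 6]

Negative, Negative, Positive, Negative, Negative

Every 'Positive' example satisfies: skin is not fur. None of the 'Negative' examples do.
[diet: omnivore, skin: fur, habitat: desert, mass: 45]: skin is fur, does not pass → Negative.
[diet: herbivore, skin: fur, habitat: ocean, mass: 16]: skin is fur, does not pass → Negative.
[diet: carnivore, skin: smooth, habitat: forest, mass: 13]: skin is smooth, has this property → Positive.
[diet: omnivore, skin: fur, habitat: desert, mass: 5]: skin is fur, does not pass → Negative.
[diet: herbivore, skin: fur, habitat: swamp, mass: 6]: skin is fur, does not pass → Negative.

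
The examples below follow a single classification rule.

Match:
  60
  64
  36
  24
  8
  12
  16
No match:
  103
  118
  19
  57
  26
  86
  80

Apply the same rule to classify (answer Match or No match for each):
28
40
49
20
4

Match, Match, No match, Match, Match

A rule that fits every label: multiple of 4 AND at most 64 — true of each 'Match' example, false of each 'No match' one.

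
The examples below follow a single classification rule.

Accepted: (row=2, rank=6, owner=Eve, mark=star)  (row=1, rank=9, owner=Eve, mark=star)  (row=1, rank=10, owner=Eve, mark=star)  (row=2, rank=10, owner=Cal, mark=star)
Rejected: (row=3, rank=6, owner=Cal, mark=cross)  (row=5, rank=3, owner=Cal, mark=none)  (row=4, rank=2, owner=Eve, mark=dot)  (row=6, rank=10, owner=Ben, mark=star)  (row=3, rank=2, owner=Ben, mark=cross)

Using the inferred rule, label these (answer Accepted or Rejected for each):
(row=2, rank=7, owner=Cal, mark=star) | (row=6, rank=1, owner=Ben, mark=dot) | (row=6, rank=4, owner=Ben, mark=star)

Accepted, Rejected, Rejected

Rule: row ≤ 2. This holds for each 'Accepted' example and fails for each 'Rejected' one.
(row=2, rank=7, owner=Cal, mark=star): row = 2, fits → Accepted.
(row=6, rank=1, owner=Ben, mark=dot): row = 6, doesn't qualify → Rejected.
(row=6, rank=4, owner=Ben, mark=star): row = 6, doesn't qualify → Rejected.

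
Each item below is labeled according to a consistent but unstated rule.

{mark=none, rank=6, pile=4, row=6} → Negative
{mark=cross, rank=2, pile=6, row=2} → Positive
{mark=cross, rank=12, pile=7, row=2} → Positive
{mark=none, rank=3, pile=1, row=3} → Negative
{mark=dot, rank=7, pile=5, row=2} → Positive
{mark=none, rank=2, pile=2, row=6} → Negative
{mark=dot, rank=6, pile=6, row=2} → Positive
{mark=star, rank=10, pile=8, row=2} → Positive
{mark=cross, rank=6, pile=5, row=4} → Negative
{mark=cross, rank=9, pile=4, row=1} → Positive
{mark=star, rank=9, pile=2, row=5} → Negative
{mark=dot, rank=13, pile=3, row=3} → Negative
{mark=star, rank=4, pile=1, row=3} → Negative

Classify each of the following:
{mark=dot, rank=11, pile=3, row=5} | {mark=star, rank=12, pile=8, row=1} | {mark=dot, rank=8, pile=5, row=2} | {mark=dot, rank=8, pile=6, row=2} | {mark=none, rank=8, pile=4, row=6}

The classifier is using: row ≤ 2.
{mark=dot, rank=11, pile=3, row=5}: row = 5, does not pass → Negative. {mark=star, rank=12, pile=8, row=1}: row = 1, satisfies this → Positive. {mark=dot, rank=8, pile=5, row=2}: row = 2, satisfies this → Positive. {mark=dot, rank=8, pile=6, row=2}: row = 2, satisfies this → Positive. {mark=none, rank=8, pile=4, row=6}: row = 6, does not pass → Negative.

Negative, Positive, Positive, Positive, Negative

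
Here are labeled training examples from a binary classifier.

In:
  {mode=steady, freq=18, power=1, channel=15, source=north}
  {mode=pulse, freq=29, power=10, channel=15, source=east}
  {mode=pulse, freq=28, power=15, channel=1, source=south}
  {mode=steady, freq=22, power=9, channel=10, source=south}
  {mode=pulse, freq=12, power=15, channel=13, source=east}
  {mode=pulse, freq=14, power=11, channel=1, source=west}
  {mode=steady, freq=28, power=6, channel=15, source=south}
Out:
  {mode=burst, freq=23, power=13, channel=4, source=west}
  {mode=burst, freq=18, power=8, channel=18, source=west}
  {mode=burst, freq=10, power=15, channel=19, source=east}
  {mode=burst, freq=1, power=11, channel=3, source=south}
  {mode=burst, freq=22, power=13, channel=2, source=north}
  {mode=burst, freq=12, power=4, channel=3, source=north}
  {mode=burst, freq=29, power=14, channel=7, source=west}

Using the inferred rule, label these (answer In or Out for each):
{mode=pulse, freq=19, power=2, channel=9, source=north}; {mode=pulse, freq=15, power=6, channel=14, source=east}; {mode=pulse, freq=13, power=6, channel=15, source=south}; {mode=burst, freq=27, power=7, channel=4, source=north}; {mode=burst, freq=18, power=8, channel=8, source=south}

In, In, In, Out, Out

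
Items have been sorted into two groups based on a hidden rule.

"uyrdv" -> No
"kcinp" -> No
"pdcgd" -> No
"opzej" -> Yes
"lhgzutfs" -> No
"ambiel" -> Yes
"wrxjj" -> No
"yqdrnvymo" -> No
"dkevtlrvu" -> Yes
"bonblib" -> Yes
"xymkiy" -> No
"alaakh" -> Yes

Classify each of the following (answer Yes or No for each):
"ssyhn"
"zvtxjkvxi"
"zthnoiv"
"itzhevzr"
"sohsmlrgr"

No, No, Yes, Yes, No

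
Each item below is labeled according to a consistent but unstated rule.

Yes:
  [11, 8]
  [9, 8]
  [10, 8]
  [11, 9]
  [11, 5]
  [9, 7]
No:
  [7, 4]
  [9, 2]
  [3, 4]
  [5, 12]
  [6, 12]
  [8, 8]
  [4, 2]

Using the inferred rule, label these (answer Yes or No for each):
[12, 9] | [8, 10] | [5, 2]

Yes, No, No

The simplest hypothesis consistent with all the labels is: first > second AND sum ≥ 16.
Yes: [12, 9], since 12 > 9, 12+9 = 21. No: [8, 10], since 8 < 10, 8+10 = 18. No: [5, 2], since 5 > 2, 5+2 = 7.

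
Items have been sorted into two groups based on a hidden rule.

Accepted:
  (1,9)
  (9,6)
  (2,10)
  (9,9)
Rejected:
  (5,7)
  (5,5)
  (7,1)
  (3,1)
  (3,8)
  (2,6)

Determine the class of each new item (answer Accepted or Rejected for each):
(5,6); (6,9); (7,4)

Rejected, Accepted, Rejected

'Accepted' ⟺ max ≥ 9.
(5,6): max 6 — does not pass, so Rejected.
(6,9): max 9 — matches, so Accepted.
(7,4): max 7 — does not pass, so Rejected.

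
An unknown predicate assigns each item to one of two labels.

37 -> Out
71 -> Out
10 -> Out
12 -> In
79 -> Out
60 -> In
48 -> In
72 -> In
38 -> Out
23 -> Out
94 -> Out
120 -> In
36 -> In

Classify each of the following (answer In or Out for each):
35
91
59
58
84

One predicate separates the groups cleanly: multiple of 3.
35: Out (35 = 3·11 + 2). 91: Out (91 = 3·30 + 1). 59: Out (59 = 3·19 + 2). 58: Out (58 = 3·19 + 1). 84: In (84 = 3·28).

Out, Out, Out, Out, In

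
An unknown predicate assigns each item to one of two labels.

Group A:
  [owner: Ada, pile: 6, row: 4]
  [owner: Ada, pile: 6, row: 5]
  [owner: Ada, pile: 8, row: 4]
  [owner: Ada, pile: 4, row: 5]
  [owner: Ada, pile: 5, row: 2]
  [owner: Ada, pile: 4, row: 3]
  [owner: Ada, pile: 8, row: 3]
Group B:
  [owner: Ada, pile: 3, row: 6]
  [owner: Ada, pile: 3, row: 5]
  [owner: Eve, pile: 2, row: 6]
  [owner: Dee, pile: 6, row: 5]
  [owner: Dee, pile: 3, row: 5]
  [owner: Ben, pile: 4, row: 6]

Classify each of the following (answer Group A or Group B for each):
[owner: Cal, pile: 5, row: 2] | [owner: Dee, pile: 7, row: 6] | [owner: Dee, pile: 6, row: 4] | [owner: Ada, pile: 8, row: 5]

The distinguishing property — owner is Ada AND pile ≥ 4 — holds for all the 'Group A' cases and none of the 'Group B' cases.
Group B: [owner: Cal, pile: 5, row: 2], since owner is Cal, pile = 5. Group B: [owner: Dee, pile: 7, row: 6], since owner is Dee, pile = 7. Group B: [owner: Dee, pile: 6, row: 4], since owner is Dee, pile = 6. Group A: [owner: Ada, pile: 8, row: 5], since owner is Ada, pile = 8.

Group B, Group B, Group B, Group A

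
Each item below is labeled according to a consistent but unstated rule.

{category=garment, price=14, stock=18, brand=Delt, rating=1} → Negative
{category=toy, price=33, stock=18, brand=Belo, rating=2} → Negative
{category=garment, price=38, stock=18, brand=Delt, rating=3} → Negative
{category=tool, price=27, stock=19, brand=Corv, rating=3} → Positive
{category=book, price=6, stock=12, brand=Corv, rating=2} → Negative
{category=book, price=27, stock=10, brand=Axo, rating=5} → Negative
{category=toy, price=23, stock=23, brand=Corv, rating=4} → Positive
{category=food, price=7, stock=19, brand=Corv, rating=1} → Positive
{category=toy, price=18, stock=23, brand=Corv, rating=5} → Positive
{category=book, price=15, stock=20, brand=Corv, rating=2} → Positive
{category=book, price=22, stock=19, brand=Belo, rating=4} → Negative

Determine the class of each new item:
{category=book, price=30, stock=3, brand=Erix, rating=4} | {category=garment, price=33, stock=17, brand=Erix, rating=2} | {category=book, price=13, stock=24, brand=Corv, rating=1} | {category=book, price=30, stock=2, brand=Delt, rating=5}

All 'Positive' examples share one property — brand is Corv AND price ≥ 7 — and every 'Negative' example lacks it.
{category=book, price=30, stock=3, brand=Erix, rating=4}: brand is Erix, price = 30, fails this test → Negative.
{category=garment, price=33, stock=17, brand=Erix, rating=2}: brand is Erix, price = 33, fails this test → Negative.
{category=book, price=13, stock=24, brand=Corv, rating=1}: brand is Corv, price = 13, has this property → Positive.
{category=book, price=30, stock=2, brand=Delt, rating=5}: brand is Delt, price = 30, fails this test → Negative.

Negative, Negative, Positive, Negative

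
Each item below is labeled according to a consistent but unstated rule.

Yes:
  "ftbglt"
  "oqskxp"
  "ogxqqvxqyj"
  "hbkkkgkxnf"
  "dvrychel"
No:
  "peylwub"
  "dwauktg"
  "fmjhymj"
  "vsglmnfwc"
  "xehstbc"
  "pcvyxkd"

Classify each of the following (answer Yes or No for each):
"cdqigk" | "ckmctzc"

Yes, No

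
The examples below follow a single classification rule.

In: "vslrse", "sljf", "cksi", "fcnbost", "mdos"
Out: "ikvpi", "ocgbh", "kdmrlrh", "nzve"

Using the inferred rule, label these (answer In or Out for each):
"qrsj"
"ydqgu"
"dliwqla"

In, Out, Out

Rule: contains 's'. This holds for each 'In' example and fails for each 'Out' one.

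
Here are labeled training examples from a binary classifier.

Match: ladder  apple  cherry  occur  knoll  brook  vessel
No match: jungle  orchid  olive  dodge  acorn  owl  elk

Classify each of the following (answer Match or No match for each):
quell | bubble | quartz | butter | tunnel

The distinguishing property — has a double letter — holds for all the 'Match' cases and none of the 'No match' cases.
quell: Match ('ll' doubled). bubble: Match ('bb' doubled). quartz: No match (no doubled letter). butter: Match ('tt' doubled). tunnel: Match ('nn' doubled).

Match, Match, No match, Match, Match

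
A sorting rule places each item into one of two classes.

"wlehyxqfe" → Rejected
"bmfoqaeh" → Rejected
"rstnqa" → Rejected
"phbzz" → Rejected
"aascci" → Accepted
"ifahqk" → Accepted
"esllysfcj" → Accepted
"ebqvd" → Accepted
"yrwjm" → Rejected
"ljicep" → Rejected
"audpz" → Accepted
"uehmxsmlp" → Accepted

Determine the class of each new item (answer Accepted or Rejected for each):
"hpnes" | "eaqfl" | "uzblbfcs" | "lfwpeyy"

Rejected, Accepted, Accepted, Rejected

The rule appears to be: starts with a vowel.
"hpnes" — starts with 'h', hence Rejected. "eaqfl" — starts with 'e', hence Accepted. "uzblbfcs" — starts with 'u', hence Accepted. "lfwpeyy" — starts with 'l', hence Rejected.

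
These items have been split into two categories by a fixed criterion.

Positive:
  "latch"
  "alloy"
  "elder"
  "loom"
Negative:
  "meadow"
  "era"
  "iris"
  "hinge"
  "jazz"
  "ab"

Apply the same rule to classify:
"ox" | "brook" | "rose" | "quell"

Rule: contains 'l'. This holds for each 'Positive' example and fails for each 'Negative' one.
"ox": no 'l', doesn't qualify → Negative. "brook": no 'l', doesn't qualify → Negative. "rose": no 'l', doesn't qualify → Negative. "quell": has 'l', passes → Positive.

Negative, Negative, Negative, Positive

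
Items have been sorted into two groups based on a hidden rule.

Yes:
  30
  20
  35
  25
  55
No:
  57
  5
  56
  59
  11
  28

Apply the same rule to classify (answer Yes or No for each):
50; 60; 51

Yes, Yes, No

The common property of the 'Yes' items is: multiple of 5 AND at least 11. No 'No' item has it.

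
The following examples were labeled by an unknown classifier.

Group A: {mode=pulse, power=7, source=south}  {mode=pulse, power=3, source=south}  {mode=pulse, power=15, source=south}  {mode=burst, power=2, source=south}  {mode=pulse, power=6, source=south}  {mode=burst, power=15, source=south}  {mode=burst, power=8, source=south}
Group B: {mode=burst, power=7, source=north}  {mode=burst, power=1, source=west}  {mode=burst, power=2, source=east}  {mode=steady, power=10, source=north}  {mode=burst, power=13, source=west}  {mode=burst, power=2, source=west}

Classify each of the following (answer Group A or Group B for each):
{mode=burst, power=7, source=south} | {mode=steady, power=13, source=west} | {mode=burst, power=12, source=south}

Checking candidate rules against both groups, what survives is: source is south.

Group A, Group B, Group A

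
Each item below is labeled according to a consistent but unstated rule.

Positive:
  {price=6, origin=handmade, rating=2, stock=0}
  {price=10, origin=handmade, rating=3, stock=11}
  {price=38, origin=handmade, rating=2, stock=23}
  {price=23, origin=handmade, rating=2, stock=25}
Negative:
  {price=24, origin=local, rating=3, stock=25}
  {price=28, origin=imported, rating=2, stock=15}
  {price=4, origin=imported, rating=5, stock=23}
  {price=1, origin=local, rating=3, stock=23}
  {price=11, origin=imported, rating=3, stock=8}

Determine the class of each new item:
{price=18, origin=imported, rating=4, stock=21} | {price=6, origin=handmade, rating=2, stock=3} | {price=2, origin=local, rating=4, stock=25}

Negative, Positive, Negative

Looking at the examples, the only property every 'Positive' case has and every 'Negative' case lacks is: origin is handmade.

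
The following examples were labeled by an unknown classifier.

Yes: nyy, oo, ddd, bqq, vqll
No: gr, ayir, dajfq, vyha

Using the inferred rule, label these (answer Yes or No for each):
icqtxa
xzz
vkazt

No, Yes, No

The pattern is that an item is 'Yes' exactly when: has a double letter.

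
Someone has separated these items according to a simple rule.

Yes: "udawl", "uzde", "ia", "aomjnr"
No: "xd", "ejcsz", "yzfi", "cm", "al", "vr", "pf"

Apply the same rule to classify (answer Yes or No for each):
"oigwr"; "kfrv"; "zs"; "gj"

Yes, No, No, No

The rule appears to be: has ≥ 2 vowels.
"oigwr" — 2 vowels, hence Yes.
"kfrv" — 0 vowels, hence No.
"zs" — 0 vowels, hence No.
"gj" — 0 vowels, hence No.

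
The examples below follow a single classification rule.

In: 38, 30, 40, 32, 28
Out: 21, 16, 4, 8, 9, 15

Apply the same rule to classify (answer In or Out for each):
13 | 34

The distinguishing property — at least 28 — holds for all the 'In' cases and none of the 'Out' cases.

Out, In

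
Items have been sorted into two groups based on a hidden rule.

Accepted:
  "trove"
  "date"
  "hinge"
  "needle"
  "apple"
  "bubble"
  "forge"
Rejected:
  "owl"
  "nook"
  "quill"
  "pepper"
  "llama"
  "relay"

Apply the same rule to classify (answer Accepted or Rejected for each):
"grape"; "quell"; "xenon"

The pattern is that an item is 'Accepted' exactly when: ends with 'e'.
"grape" — ends with 'e', hence Accepted. "quell" — ends with 'l', hence Rejected. "xenon" — ends with 'n', hence Rejected.

Accepted, Rejected, Rejected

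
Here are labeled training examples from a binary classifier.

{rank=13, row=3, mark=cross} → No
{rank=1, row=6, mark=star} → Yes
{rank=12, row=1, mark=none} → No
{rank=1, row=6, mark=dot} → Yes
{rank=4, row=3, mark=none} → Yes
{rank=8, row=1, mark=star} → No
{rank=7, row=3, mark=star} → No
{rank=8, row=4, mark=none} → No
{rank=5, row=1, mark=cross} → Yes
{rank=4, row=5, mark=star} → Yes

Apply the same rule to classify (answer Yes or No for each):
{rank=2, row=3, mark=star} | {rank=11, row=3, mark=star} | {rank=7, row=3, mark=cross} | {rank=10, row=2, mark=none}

Yes, No, No, No

Every 'Yes' example satisfies: rank ≤ 5. None of the 'No' examples do.
Yes: {rank=2, row=3, mark=star}, since rank = 2. No: {rank=11, row=3, mark=star}, since rank = 11. No: {rank=7, row=3, mark=cross}, since rank = 7. No: {rank=10, row=2, mark=none}, since rank = 10.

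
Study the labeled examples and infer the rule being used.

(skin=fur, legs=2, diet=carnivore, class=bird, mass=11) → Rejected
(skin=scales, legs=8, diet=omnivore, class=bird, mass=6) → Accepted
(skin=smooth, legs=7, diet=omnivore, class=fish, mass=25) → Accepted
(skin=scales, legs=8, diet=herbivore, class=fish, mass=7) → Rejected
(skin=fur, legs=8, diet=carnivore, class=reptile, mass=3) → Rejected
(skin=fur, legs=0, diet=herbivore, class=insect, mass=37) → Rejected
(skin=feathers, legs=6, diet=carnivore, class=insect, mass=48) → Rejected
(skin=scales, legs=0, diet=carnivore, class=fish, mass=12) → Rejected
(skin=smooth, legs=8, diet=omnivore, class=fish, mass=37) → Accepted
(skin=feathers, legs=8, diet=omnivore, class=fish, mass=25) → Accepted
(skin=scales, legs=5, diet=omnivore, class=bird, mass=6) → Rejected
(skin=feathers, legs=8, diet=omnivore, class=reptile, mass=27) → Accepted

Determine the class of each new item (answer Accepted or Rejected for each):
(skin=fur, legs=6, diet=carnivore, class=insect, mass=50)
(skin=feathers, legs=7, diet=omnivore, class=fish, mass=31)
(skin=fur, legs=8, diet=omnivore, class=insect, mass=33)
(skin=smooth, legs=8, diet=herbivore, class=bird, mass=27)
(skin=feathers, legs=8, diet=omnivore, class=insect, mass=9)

Rejected, Accepted, Accepted, Rejected, Accepted

The simplest hypothesis consistent with all the labels is: diet is omnivore AND legs ≥ 6.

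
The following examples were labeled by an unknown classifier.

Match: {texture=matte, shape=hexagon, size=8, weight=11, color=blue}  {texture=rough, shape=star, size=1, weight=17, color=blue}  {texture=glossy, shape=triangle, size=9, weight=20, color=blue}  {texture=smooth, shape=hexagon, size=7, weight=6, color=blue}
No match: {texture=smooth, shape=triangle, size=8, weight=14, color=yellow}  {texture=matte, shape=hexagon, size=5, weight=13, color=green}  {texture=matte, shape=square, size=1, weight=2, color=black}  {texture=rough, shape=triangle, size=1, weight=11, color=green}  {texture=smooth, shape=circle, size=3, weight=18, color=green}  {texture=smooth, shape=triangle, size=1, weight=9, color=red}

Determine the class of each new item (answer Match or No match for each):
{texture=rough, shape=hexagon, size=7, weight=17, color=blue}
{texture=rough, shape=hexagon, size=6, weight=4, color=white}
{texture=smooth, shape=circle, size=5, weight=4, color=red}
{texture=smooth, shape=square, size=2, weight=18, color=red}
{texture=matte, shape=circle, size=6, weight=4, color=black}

Match, No match, No match, No match, No match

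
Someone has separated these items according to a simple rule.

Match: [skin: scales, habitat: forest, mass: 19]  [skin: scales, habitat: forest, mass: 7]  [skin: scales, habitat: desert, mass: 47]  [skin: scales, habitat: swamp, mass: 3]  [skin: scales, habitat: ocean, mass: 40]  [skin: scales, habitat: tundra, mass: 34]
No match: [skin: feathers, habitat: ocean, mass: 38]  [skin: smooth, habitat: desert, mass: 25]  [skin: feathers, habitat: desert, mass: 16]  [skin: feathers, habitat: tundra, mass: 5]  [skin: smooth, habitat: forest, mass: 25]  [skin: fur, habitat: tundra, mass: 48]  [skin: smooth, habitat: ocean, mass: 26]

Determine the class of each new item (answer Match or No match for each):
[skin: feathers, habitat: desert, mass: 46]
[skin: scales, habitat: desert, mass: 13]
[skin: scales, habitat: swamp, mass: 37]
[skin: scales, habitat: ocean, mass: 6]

No match, Match, Match, Match

Comparing the two groups points to one rule — skin is scales.
[skin: feathers, habitat: desert, mass: 46]: skin is feathers — fails this test, so No match. [skin: scales, habitat: desert, mass: 13]: skin is scales — satisfies this, so Match. [skin: scales, habitat: swamp, mass: 37]: skin is scales — satisfies this, so Match. [skin: scales, habitat: ocean, mass: 6]: skin is scales — satisfies this, so Match.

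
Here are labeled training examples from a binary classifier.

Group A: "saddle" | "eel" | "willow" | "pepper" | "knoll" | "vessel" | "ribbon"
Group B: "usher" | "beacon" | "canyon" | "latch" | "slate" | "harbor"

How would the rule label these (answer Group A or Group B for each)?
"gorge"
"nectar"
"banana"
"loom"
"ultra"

Group B, Group B, Group B, Group A, Group B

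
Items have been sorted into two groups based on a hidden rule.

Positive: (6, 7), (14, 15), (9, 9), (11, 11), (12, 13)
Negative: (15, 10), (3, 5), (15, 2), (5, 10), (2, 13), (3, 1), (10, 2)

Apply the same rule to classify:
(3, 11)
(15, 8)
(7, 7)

The rule appears to be: |first − second| ≤ 1.
(3, 11): |3−11| = 8, fails the rule → Negative.
(15, 8): |15−8| = 7, fails the rule → Negative.
(7, 7): |7−7| = 0, satisfies this → Positive.

Negative, Negative, Positive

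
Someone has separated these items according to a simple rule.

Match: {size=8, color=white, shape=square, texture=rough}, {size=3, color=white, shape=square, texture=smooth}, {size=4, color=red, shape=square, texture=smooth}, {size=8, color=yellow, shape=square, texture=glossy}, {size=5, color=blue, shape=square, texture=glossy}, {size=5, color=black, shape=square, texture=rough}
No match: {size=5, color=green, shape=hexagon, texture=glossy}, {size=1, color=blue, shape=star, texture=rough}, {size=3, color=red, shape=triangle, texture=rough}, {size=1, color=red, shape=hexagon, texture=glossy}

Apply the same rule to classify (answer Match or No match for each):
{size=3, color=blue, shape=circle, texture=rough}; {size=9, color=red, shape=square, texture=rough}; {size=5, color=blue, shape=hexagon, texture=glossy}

No match, Match, No match

The classifier is using: shape is square.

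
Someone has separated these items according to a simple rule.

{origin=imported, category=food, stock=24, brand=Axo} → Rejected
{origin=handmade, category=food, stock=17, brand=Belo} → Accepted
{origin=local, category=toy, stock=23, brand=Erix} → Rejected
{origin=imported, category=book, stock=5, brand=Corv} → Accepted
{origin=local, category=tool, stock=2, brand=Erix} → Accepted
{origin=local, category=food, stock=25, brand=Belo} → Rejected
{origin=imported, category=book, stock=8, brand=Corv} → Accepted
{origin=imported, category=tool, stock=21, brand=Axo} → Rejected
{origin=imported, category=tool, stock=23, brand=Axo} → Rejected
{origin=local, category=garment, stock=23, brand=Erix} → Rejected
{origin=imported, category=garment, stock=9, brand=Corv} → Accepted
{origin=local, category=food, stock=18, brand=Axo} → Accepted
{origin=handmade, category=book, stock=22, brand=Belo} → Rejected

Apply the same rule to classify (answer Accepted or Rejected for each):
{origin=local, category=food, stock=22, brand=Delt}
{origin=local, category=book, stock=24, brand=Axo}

The simplest hypothesis consistent with all the labels is: stock ≤ 18.

Rejected, Rejected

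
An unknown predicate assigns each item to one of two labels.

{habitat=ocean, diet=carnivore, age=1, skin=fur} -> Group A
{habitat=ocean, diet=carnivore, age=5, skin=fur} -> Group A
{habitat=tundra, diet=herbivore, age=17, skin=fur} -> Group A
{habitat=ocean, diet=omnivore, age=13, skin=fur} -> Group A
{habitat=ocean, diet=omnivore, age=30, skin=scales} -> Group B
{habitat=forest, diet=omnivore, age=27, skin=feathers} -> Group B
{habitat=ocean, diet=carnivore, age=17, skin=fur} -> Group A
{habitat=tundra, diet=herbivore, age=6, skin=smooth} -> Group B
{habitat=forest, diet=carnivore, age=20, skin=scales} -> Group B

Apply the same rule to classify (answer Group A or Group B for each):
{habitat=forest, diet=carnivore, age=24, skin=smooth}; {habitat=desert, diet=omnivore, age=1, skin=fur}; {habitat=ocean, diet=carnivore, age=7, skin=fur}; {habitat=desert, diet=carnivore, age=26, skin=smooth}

Group B, Group A, Group A, Group B

The distinguishing property — skin is fur — holds for all the 'Group A' cases and none of the 'Group B' cases.
{habitat=forest, diet=carnivore, age=24, skin=smooth}: Group B (skin is smooth).
{habitat=desert, diet=omnivore, age=1, skin=fur}: Group A (skin is fur).
{habitat=ocean, diet=carnivore, age=7, skin=fur}: Group A (skin is fur).
{habitat=desert, diet=carnivore, age=26, skin=smooth}: Group B (skin is smooth).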